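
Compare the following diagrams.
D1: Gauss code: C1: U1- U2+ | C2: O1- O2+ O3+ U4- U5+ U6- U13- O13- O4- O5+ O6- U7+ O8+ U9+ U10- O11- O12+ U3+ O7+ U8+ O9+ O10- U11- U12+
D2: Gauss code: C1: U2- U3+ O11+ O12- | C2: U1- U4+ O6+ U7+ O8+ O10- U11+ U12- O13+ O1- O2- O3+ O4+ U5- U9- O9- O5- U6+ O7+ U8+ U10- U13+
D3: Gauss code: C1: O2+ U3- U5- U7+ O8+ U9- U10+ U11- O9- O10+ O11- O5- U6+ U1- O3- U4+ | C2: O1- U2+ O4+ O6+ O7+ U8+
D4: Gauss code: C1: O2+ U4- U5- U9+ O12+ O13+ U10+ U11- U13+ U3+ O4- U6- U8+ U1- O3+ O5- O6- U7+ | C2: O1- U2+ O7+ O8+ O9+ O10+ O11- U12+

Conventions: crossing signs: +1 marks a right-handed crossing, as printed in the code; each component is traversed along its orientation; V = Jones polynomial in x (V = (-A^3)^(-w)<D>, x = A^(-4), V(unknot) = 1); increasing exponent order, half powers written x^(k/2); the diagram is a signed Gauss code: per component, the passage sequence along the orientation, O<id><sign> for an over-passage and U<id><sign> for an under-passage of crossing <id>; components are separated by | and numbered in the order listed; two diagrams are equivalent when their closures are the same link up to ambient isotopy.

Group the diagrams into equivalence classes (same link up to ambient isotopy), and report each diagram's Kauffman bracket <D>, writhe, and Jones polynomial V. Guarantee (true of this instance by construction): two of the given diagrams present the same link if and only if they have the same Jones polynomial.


grouping into links: {D1, D2} | {D3, D4}
V(D1) = -x^(1/2) - x^(3/2) - x^(5/2) + x^(9/2)  (w +1, c 13, <D> = -A^-15 + A^-7 + A^-3 + A)
D2 (bracket -A^-15 + A^-7 + A^-3 + A; 13 crossings at w = +1): V = -x^(1/2) - x^(3/2) - x^(5/2) + x^(9/2)
D3 (bracket A^-15 - A^-11 + 3A^-7 - 2A^-3 + 2A - 2A^5 + A^9; 11 crossings at w = +1): V = -x^(-3/2) + 2x^(-1/2) - 2x^(1/2) + 2x^(3/2) - 3x^(5/2) + x^(7/2) - x^(9/2)
V(D4) = -x^(-3/2) + 2x^(-1/2) - 2x^(1/2) + 2x^(3/2) - 3x^(5/2) + x^(7/2) - x^(9/2)  [13 crossings, <D> = A^-9 - A^-5 + 3A^-1 - 2A^3 + 2A^7 - 2A^11 + A^15, w = +3]
why: 2 classes among 4 diagrams; unequal V(x) rules out equality


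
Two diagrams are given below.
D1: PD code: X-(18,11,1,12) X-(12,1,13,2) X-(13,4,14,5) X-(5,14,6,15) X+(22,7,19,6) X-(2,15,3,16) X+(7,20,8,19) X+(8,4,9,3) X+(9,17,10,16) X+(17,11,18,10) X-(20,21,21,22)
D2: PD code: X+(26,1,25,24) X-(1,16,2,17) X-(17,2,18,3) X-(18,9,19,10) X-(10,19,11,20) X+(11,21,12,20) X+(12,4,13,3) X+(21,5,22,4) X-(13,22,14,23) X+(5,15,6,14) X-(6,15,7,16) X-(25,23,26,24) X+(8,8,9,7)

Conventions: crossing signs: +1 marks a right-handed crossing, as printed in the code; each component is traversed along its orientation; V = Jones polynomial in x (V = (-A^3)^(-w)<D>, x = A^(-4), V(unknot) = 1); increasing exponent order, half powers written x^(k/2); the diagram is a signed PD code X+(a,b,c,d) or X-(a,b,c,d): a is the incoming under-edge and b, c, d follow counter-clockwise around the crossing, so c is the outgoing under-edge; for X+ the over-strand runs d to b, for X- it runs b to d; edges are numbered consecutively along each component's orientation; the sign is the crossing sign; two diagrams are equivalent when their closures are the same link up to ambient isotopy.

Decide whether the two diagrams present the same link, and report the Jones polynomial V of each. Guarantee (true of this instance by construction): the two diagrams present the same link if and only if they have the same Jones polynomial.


equivalent: no
V(D1) = -x^(1/2) - x^(5/2)  (w -1, c 11, <D> = A^-13 + A^-5)
V(D2) = x^(-9/2) - x^(-5/2) - x^(-3/2) - x^(-1/2)  (w -1, c 13, <D> = A^-1 + A^3 + A^7 - A^15)
why: 2 classes among 2 diagrams; unequal V(x) rules out equality


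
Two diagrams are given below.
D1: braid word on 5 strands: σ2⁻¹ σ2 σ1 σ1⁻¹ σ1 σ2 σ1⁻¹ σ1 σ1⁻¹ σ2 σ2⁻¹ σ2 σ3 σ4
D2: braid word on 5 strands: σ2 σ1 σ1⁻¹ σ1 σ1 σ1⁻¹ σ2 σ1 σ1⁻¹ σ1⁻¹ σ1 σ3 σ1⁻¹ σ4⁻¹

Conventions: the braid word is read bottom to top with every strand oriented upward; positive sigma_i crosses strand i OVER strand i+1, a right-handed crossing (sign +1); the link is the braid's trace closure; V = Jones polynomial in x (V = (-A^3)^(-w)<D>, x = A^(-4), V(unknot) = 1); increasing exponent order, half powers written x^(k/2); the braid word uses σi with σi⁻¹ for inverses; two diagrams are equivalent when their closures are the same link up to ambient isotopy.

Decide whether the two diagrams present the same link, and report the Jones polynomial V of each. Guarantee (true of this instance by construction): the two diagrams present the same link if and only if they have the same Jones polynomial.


equivalent: yes
V(D1) = 1  (w +4, c 14, <D> = A^12)
V(D2) = 1  [14 crossings, <D> = A^6, w = +2]
key observation: D2 (14 crossings) and D1 (14) are Markov-related braid presentations


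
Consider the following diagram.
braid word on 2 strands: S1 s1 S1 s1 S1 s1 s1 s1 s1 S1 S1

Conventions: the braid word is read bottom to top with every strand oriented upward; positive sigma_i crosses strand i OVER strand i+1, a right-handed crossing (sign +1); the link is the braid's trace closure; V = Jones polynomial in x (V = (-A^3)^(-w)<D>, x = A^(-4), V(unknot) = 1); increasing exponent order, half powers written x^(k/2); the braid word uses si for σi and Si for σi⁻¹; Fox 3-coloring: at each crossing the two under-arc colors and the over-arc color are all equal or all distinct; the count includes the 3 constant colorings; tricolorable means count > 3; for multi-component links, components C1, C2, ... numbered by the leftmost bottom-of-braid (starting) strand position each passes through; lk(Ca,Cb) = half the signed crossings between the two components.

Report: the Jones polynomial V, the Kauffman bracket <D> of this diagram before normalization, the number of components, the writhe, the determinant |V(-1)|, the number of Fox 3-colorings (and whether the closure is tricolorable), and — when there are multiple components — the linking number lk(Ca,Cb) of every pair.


V(x) = 1
bracket: -A^3, w = +1
1 component, writhe +1, over 11 crossings
det 1, colorings 3 of 3^11 — not tricolorable
observation: the word shrinks to σ1 after cancelling


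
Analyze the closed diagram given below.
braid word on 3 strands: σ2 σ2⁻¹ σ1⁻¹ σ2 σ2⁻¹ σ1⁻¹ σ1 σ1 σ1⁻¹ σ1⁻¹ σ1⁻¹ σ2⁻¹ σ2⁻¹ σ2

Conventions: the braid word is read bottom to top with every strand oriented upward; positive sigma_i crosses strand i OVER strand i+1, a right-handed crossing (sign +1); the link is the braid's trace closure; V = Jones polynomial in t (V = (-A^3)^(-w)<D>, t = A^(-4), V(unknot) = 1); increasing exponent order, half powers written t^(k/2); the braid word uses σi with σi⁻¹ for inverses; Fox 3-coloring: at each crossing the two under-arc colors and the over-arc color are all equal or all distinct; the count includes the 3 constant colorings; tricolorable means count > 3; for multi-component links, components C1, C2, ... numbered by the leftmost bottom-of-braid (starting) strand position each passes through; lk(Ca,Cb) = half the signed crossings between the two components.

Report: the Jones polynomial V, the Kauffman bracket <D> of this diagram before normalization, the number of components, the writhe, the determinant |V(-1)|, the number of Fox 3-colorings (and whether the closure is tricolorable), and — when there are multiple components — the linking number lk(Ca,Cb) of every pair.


V(t) = -t^-4 + t^-3 + t^-1
bracket: A^-8 + 1 - A^4, w = -4
1 component, writhe -4, over 14 crossings
det 3, colorings 9 of 3^14 — tricolorable
observation: free reduction leaves σ1⁻¹ σ1⁻¹ σ1⁻¹ σ2⁻¹ of the original 14 letters


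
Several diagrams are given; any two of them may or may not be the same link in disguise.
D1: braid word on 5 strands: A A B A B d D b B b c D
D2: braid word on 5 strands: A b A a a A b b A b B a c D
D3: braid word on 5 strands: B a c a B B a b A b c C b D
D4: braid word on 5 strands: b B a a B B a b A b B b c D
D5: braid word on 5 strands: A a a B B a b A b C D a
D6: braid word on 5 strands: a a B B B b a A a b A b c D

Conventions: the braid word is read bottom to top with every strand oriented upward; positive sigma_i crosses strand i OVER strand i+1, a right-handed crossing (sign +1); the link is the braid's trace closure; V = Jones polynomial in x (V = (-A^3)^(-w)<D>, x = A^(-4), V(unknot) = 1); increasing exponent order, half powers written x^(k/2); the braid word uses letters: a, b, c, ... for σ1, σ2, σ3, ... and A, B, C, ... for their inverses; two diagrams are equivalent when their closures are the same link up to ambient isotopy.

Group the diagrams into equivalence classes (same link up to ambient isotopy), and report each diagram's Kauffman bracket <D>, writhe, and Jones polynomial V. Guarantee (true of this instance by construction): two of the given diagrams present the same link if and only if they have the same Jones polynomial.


classes: {D1} | {D2} | {D3, D4, D5, D6}
V(D1) = -x^-4 + x^-3 + x^-1  [12 crossings, <D> = A^-8 + 1 - A^4, w = -4]
V(D2) = x + x^3 - x^4  [14 crossings, <D> = -A^-10 + A^-6 + A^2, w = +2]
V(D3) = -x^-1 + 2 - x + 2x^2 - x^3 + x^4 - x^5  [14 crossings, <D> = -A^-14 + A^-10 - A^-6 + 2A^-2 - A^2 + 2A^6 - A^10, w = +2]
V(D4) = -x^-1 + 2 - x + 2x^2 - x^3 + x^4 - x^5  (w +2, c 14, <D> = -A^-14 + A^-10 - A^-6 + 2A^-2 - A^2 + 2A^6 - A^10)
V(D5) = -x^-1 + 2 - x + 2x^2 - x^3 + x^4 - x^5  [12 crossings, <D> = -A^-20 + A^-16 - A^-12 + 2A^-8 - A^-4 + 2 - A^4, w = 0]
D6 (bracket -A^-14 + A^-10 - A^-6 + 2A^-2 - A^2 + 2A^6 - A^10; 14 crossings at w = +2): V = -x^-1 + 2 - x + 2x^2 - x^3 + x^4 - x^5
note: 3 values of V(x) split the 6 diagrams


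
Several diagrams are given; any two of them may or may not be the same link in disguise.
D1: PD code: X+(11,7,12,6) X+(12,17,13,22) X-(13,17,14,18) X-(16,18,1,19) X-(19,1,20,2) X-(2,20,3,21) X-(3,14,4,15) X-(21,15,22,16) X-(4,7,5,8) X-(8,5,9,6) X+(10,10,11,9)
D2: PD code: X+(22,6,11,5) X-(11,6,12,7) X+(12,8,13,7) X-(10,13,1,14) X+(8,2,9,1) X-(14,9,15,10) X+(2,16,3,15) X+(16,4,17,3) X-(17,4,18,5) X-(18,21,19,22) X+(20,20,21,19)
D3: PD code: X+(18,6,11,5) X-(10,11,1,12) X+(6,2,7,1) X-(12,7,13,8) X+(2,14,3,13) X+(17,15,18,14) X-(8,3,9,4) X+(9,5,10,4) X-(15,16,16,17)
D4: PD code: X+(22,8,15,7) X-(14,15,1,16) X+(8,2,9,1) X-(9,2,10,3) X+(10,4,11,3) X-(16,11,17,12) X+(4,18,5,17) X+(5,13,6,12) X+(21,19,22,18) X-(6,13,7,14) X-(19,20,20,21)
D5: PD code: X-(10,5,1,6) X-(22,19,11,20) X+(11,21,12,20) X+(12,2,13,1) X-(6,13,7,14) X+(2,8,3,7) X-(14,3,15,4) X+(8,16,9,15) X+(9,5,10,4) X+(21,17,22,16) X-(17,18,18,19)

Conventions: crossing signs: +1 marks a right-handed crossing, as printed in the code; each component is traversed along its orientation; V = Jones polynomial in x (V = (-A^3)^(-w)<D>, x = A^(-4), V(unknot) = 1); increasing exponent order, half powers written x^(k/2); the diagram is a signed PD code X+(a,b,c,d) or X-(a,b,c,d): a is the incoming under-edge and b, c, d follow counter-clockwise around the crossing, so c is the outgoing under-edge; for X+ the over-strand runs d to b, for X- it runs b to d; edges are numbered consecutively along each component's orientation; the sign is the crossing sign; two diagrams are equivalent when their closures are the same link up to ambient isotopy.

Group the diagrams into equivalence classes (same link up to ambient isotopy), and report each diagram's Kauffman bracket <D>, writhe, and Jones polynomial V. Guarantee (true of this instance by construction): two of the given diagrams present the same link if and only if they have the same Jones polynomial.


equivalence classes: {D1} | {D2, D3, D4, D5}
D1 (bracket A^-9 + A^-1 - A^3 + A^7; 11 crossings at w = -5): V = -x^(-11/2) + x^(-9/2) - x^(-7/2) - x^(-3/2)
D2 (bracket -A^-11 + 2A^-7 - A^-3 + 2A - A^5 + A^9; 11 crossings at w = +1): V = -x^(-3/2) + x^(-1/2) - 2x^(1/2) + x^(3/2) - 2x^(5/2) + x^(7/2)
V(D3) = -x^(-3/2) + x^(-1/2) - 2x^(1/2) + x^(3/2) - 2x^(5/2) + x^(7/2)  [9 crossings, <D> = -A^-11 + 2A^-7 - A^-3 + 2A - A^5 + A^9, w = +1]
D4 (bracket -A^-11 + 2A^-7 - A^-3 + 2A - A^5 + A^9; 11 crossings at w = +1): V = -x^(-3/2) + x^(-1/2) - 2x^(1/2) + x^(3/2) - 2x^(5/2) + x^(7/2)
V(D5) = -x^(-3/2) + x^(-1/2) - 2x^(1/2) + x^(3/2) - 2x^(5/2) + x^(7/2)  (w +1, c 11, <D> = -A^-11 + 2A^-7 - A^-3 + 2A - A^5 + A^9)
key observation: V(x) takes 2 values over 5 diagrams, fixing the grouping


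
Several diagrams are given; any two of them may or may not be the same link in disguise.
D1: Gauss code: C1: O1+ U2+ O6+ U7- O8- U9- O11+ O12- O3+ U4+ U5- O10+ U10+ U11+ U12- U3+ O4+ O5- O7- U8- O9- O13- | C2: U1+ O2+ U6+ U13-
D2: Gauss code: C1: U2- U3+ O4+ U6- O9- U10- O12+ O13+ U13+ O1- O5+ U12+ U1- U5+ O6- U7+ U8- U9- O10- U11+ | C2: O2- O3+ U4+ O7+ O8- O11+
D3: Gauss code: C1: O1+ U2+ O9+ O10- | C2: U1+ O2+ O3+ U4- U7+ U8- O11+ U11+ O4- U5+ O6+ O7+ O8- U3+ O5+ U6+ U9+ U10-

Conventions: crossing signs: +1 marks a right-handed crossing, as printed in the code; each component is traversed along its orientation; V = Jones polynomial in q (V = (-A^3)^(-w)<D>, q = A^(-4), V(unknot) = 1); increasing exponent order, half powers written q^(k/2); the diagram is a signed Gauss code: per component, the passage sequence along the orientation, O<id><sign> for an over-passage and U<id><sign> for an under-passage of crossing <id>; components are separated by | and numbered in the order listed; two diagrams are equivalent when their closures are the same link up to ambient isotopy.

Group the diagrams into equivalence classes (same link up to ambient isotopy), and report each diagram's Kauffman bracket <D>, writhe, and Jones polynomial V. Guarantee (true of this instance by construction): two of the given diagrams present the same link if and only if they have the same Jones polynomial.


equivalence classes: {D1, D2} | {D3}
D1 (bracket A^-3 + 2A^5 - A^9 + A^13 - A^17; 13 crossings at w = +1): V = q^(-7/2) - q^(-5/2) + q^(-3/2) - 2q^(-1/2) - q^(3/2)
V(D2) = q^(-7/2) - q^(-5/2) + q^(-3/2) - 2q^(-1/2) - q^(3/2)  (w +1, c 13, <D> = A^-3 + 2A^5 - A^9 + A^13 - A^17)
V(D3) = -q^(3/2) - 2q^(7/2) + q^(9/2) - q^(11/2) + q^(13/2)  [11 crossings, <D> = -A^-11 + A^-7 - A^-3 + 2A + A^9, w = +5]
key observation: 2 classes among 3 diagrams; unequal V(q) rules out equality


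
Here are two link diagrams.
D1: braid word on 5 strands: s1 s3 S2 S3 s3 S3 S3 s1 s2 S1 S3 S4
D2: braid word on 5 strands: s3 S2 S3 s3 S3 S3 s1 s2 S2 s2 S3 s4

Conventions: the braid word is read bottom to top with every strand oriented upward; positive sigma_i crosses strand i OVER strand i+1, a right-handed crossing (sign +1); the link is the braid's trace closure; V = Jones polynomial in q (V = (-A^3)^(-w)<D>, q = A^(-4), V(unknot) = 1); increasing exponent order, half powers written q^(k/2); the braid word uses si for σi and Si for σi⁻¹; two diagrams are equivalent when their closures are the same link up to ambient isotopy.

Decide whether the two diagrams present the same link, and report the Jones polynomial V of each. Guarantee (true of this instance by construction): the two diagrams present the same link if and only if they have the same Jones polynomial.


equivalent: yes
D1 (bracket A^-6 + A^-2 + A^2 + A^6; 12 crossings at w = -2): V = q^-3 + q^-2 + q^-1 + 1
V(D2) = q^-3 + q^-2 + q^-1 + 1  (w 0, c 12, <D> = 1 + A^4 + A^8 + A^12)
key observation: one V(q) for all 2 diagrams — one class (guaranteed)


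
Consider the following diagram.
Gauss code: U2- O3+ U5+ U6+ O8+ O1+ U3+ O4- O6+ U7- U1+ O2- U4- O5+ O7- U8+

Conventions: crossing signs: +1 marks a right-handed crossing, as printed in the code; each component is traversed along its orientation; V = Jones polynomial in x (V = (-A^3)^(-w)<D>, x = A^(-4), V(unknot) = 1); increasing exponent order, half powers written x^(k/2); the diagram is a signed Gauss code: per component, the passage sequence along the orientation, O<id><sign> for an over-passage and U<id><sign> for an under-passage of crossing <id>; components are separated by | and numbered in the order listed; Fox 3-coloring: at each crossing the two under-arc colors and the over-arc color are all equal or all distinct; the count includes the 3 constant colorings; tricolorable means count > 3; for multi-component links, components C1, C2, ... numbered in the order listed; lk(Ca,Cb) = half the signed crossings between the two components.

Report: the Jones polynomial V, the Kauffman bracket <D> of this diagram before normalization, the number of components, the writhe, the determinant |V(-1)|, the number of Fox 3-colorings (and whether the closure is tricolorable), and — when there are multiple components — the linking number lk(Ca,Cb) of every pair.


V(x) = -x^-1 + 2 - x + 2x^2 - x^3 + x^4 - x^5
bracket: -A^-14 + A^-10 - A^-6 + 2A^-2 - A^2 + 2A^6 - A^10, w = +2
1 component, writhe +2, over 8 crossings
det 9, colorings 9 of 3^8 — tricolorable
observation: w = +2 (over 8 crossings) is diagram-only; (-A^3)^(-2) removes it from V


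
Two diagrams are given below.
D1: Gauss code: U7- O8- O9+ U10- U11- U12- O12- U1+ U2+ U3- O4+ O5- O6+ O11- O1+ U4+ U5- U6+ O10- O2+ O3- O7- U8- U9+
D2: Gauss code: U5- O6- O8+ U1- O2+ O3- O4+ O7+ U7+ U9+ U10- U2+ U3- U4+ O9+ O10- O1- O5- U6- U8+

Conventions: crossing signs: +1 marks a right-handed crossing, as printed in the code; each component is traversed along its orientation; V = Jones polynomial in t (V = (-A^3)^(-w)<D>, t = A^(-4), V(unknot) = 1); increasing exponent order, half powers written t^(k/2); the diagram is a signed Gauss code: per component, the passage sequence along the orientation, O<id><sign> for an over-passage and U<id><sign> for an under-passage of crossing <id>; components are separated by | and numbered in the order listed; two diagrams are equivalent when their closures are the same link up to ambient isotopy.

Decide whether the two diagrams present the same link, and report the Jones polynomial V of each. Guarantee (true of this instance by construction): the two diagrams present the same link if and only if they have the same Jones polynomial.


equivalent: yes
D1 (bracket A^-6; 12 crossings at w = -2): V = 1
V(D2) = 1  (w 0, c 10, <D> = 1)
key observation: from 12 to 10 crossings by R-moves: one link, two diagrams


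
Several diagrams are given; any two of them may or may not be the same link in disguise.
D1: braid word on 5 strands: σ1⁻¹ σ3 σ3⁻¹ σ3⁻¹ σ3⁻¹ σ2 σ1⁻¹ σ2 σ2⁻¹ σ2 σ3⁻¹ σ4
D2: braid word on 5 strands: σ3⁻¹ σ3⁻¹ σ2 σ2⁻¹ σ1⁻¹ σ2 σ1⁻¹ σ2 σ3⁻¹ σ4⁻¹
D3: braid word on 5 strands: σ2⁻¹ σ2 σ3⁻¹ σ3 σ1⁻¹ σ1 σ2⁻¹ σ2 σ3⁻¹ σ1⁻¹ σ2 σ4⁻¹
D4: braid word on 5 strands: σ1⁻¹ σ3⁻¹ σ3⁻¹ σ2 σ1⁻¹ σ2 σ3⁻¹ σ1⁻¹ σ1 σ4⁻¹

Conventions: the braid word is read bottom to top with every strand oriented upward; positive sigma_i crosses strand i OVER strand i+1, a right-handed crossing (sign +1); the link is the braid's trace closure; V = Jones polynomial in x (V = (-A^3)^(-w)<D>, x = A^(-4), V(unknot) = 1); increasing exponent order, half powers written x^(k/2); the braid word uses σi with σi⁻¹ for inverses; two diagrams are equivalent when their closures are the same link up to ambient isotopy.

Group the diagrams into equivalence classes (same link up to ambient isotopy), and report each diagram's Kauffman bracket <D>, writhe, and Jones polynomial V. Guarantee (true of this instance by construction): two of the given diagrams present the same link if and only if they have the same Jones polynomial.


equivalence classes: {D1, D2, D4} | {D3}
D1 (bracket A^-10 - A^-6 + 2A^-2 - 3A^2 + 3A^6 - 2A^10 + 2A^14 - A^18; 12 crossings at w = -2): V = -x^-6 + 2x^-5 - 2x^-4 + 3x^-3 - 3x^-2 + 2x^-1 - 1 + x
V(D2) = -x^-6 + 2x^-5 - 2x^-4 + 3x^-3 - 3x^-2 + 2x^-1 - 1 + x  (w -4, c 10, <D> = A^-16 - A^-12 + 2A^-8 - 3A^-4 + 3 - 2A^4 + 2A^8 - A^12)
D3 (bracket A^-6; 12 crossings at w = -2): V = 1
V(D4) = -x^-6 + 2x^-5 - 2x^-4 + 3x^-3 - 3x^-2 + 2x^-1 - 1 + x  [10 crossings, <D> = A^-16 - A^-12 + 2A^-8 - 3A^-4 + 3 - 2A^4 + 2A^8 - A^12, w = -4]
key observation: V(x) takes 2 values over 4 diagrams, fixing the grouping


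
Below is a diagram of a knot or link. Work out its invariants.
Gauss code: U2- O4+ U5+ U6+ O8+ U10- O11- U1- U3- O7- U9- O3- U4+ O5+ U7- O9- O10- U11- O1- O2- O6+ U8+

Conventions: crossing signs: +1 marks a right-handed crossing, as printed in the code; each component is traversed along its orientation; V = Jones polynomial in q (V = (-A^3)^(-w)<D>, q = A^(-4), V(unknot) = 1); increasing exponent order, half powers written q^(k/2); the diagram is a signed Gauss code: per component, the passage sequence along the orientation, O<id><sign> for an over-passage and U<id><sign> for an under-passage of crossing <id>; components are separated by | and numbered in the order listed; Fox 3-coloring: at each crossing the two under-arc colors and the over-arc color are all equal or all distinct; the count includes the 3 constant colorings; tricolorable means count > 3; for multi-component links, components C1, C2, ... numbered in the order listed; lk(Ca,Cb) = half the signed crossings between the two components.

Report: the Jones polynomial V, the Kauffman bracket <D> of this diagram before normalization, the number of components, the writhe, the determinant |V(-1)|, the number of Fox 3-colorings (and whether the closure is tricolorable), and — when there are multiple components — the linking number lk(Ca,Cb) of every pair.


V(q) = q^-7 - 3q^-6 + 5q^-5 - 8q^-4 + 9q^-3 - 8q^-2 + 8q^-1 - 5 + 3q - q^2
bracket: A^-17 - 3A^-13 + 5A^-9 - 8A^-5 + 8A^-1 - 9A^3 + 8A^7 - 5A^11 + 3A^15 - A^19, w = -3
1 component, writhe -3, over 11 crossings
det 51, colorings 9 of 3^11 — tricolorable
observation: |V(-1)| = 51: so tricolorable, since 3 divides 51


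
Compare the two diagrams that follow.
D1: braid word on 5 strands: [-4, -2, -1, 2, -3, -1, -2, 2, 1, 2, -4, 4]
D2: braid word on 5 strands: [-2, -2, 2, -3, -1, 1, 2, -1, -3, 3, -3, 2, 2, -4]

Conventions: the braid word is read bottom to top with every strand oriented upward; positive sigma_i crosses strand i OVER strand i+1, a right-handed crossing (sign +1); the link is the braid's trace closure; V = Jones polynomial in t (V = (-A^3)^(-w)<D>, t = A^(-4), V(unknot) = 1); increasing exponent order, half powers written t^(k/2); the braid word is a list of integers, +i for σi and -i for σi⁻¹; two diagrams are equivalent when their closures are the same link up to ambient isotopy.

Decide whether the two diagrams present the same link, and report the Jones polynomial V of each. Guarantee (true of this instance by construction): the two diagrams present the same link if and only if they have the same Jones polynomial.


same link: no
V(D1) = 1  [12 crossings, <D> = A^-6, w = -2]
D2 (bracket A^-14 - A^-10 + A^-6 - A^-2 + A^2; 14 crossings at w = -2): V = t^-2 - t^-1 + 1 - t + t^2
note: comparing 2 Jones polynomials yields 2 groups


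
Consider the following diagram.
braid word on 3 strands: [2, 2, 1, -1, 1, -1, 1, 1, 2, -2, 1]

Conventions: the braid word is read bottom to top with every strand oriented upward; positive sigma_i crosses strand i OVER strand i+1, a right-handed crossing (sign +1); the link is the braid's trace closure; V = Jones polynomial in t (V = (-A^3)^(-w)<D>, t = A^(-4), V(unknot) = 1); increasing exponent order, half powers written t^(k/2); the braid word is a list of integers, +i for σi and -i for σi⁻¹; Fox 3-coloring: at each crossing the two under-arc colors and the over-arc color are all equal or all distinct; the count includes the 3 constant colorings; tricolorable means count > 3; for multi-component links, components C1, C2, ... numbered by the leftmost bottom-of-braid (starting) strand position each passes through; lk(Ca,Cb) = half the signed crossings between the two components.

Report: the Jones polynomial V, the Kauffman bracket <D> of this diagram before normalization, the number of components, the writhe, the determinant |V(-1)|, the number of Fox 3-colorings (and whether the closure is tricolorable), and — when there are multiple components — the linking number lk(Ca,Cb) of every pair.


Jones polynomial: V(t) = -t^(3/2) - 2t^(7/2) + t^(9/2) - t^(11/2) + t^(13/2)
<D> = -A^-11 + A^-7 - A^-3 + 2A + A^9; writhe +5
components 2, writhe +5 (11 crossings)
linking number lk(C1,C2) = +1
3-colorings: 9 of 3^11, det 6 — tricolorable
note: w = +5 (over 11 crossings) is diagram-only; (-A^3)^(-5) removes it from V


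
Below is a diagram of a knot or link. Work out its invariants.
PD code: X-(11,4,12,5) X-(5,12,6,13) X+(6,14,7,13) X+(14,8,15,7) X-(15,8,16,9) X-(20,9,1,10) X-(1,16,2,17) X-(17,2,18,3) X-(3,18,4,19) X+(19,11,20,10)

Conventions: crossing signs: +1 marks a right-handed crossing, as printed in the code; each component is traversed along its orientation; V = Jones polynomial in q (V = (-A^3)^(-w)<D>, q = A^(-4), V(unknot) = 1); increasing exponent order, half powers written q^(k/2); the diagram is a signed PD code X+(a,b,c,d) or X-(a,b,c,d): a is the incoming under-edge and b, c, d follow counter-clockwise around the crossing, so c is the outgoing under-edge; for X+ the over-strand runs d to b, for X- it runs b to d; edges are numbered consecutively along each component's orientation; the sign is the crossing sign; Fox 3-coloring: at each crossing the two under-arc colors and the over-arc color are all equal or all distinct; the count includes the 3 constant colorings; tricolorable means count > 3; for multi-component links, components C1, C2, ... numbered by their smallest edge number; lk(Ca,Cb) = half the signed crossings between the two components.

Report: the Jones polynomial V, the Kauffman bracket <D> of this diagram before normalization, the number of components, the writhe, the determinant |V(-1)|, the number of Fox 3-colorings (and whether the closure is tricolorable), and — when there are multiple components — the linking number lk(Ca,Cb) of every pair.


V = -q^-4 + q^-3 + q^-1
<D> = A^-8 + 1 - A^4 (w = -4)
1 component over 10 crossings, w = -4
9 Fox colorings among 3^10, |V(-1)| = 3: tricolorable
why: w = -4 (over 10 crossings) is diagram-only; (-A^3)^(4) removes it from V


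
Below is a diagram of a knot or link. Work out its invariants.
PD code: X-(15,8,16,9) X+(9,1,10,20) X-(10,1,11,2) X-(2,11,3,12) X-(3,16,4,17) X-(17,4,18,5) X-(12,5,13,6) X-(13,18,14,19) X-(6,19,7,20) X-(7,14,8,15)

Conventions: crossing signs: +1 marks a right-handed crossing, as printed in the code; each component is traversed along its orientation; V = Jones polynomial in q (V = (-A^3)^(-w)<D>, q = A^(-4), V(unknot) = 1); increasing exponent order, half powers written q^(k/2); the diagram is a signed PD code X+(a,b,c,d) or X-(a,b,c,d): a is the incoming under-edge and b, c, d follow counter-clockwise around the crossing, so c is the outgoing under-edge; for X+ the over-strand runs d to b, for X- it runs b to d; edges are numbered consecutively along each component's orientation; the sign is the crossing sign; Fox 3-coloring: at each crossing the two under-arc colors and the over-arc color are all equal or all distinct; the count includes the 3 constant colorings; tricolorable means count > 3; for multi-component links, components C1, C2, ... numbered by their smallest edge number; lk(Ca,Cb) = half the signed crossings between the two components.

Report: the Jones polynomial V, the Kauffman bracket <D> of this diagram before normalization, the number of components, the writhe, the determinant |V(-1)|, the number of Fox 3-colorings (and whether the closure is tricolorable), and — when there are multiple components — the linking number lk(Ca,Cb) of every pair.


Jones polynomial: V(q) = -q^-8 + q^-5 + q^-3
<D> = A^-12 + A^-4 - A^8; writhe -8
components 1, writhe -8 (10 crossings)
3-colorings: 9 of 3^10, det 3 — tricolorable
note: V spans 5 powers of q: at least 5 crossings in any diagram


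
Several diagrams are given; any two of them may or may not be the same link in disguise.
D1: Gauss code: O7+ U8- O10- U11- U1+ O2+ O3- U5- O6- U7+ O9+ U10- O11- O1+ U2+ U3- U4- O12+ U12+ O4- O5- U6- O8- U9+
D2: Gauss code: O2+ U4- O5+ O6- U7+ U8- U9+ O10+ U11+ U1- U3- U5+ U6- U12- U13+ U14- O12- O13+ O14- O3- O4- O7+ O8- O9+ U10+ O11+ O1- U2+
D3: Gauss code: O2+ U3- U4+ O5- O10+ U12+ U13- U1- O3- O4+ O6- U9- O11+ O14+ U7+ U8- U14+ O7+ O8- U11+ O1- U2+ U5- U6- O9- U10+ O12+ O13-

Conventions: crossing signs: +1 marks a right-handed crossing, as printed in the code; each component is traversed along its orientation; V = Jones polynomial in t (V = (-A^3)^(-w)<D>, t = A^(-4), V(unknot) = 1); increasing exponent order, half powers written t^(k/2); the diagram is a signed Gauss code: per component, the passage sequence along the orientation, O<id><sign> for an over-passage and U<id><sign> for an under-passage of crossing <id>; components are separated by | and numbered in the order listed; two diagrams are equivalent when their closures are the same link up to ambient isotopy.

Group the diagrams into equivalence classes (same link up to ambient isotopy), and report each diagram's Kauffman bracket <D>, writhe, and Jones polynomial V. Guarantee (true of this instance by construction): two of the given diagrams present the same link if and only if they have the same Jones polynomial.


equivalence classes: {D1} | {D2} | {D3}
D1 (bracket A^-10 - A^-6 + 2A^-2 - 2A^2 + 2A^6 - 2A^10 + A^14; 12 crossings at w = -2): V = t^-5 - 2t^-4 + 2t^-3 - 2t^-2 + 2t^-1 - 1 + t
V(D2) = 1  [14 crossings, <D> = 1, w = 0]
V(D3) = -t^-4 + t^-3 + t^-1  [14 crossings, <D> = A^4 + A^12 - A^16, w = 0]
key observation: 3 classes among 3 diagrams; unequal V(t) rules out equality


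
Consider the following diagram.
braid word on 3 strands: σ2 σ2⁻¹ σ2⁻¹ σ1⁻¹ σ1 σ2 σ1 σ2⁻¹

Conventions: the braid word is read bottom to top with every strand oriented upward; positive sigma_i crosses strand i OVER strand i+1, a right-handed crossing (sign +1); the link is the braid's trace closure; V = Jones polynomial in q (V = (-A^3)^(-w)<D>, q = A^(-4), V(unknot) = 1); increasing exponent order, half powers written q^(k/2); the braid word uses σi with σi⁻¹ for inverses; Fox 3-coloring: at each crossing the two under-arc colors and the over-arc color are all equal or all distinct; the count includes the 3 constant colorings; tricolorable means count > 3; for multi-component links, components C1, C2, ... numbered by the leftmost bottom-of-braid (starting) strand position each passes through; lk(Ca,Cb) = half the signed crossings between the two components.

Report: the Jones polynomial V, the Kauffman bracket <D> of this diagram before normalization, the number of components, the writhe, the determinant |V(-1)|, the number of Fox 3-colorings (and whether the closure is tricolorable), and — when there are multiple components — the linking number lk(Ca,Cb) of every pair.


Jones polynomial: V(q) = 1
<D> = 1; writhe 0
components 1, writhe 0 (8 crossings)
3-colorings: 3 of 3^8, det 1 — not tricolorable
note: |V(-1)| = 1: so not tricolorable, since 3 does not divide 1


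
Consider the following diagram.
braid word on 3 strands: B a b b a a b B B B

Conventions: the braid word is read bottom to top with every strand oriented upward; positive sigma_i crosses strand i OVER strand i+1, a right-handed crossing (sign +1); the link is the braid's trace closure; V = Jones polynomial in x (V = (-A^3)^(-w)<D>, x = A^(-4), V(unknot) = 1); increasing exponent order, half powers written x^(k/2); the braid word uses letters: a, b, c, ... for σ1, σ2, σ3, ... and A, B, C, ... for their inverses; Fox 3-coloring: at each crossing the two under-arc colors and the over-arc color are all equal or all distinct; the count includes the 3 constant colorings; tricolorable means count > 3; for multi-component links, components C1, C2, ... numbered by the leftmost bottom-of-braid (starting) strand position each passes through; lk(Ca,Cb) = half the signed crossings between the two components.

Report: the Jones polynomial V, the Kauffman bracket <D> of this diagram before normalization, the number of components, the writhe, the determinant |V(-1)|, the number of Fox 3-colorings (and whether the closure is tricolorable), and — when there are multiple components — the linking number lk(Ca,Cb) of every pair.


V = -x^-1 + 2 - x + 2x^2 - x^3 + x^4 - x^5
<D> = -A^-14 + A^-10 - A^-6 + 2A^-2 - A^2 + 2A^6 - A^10 (w = +2)
1 component over 10 crossings, w = +2
9 Fox colorings among 3^10, |V(-1)| = 9: tricolorable
why: the span of V is 6, forcing >= 6 crossings in any diagram


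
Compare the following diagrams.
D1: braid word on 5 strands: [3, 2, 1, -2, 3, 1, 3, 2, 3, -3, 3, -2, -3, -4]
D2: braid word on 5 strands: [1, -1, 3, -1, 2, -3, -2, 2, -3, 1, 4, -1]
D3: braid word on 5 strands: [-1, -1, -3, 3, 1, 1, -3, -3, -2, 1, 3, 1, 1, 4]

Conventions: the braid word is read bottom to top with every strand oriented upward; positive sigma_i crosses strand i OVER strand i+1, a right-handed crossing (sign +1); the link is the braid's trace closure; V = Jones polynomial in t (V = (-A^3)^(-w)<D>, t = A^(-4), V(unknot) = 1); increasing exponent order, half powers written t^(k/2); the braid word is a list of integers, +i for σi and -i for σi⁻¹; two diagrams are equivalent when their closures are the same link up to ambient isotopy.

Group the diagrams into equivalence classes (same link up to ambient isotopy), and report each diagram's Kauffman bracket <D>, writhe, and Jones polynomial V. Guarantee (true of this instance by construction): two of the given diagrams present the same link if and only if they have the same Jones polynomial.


equivalence classes: {D1} | {D2} | {D3}
D1 (bracket -A^-12 + A^-8 - A^-4 + 2 - A^4 + A^8; 14 crossings at w = +4): V = t - t^2 + 2t^3 - t^4 + t^5 - t^6
V(D2) = 1  (w 0, c 12, <D> = 1)
V(D3) = t + t^3 - t^4  (w +2, c 14, <D> = -A^-10 + A^-6 + A^2)
observation: 3 values of V(t) split the 3 diagrams


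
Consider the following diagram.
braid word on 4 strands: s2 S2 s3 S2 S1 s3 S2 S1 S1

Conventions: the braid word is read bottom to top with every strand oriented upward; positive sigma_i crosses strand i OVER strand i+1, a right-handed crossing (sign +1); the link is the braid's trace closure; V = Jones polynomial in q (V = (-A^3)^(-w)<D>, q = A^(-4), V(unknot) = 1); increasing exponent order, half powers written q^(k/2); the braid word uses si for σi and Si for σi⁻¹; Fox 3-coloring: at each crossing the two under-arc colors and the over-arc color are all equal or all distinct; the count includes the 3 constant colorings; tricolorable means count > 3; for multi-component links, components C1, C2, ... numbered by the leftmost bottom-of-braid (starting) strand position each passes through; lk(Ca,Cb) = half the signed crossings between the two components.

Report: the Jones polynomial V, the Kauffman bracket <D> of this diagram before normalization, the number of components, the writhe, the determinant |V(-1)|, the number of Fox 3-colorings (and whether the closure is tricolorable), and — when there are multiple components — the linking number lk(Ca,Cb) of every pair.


V(q) = q^-5 - 2q^-4 + 2q^-3 - 2q^-2 + 2q^-1 - 1 + q
bracket: -A^-13 + A^-9 - 2A^-5 + 2A^-1 - 2A^3 + 2A^7 - A^11, w = -3
1 component, writhe -3, over 9 crossings
det 11, colorings 3 of 3^9 — not tricolorable
observation: V spans 6 powers of q: at least 6 crossings in any diagram


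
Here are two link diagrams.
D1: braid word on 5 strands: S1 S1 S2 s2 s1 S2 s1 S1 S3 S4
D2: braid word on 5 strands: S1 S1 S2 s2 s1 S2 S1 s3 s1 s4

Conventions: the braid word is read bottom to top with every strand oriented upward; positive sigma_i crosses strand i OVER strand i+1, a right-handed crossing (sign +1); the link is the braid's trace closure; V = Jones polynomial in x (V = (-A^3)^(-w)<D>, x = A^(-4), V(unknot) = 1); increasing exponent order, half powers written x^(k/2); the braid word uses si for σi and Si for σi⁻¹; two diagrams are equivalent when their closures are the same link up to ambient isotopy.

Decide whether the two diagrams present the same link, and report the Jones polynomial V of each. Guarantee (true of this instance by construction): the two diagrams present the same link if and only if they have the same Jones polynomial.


equivalent: yes
D1 (bracket A^-12; 10 crossings at w = -4): V = 1
V(D2) = 1  [10 crossings, <D> = 1, w = 0]
observation: one V(x) for all 2 diagrams — one class (guaranteed)


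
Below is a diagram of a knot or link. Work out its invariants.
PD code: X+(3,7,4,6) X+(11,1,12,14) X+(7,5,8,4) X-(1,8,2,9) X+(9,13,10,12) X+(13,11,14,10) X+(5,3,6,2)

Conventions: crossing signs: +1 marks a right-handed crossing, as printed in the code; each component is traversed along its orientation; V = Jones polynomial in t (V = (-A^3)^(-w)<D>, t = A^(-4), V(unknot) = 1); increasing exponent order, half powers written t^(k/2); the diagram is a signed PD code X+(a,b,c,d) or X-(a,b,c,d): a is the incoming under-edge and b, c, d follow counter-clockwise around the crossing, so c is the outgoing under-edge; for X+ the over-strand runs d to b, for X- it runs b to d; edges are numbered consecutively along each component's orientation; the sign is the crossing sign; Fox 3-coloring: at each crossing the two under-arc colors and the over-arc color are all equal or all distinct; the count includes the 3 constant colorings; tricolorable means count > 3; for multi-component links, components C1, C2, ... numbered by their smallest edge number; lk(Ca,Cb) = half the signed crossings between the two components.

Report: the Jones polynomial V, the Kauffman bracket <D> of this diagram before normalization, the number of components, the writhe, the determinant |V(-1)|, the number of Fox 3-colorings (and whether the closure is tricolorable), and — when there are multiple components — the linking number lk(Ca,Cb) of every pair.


Jones polynomial: V(t) = t^2 + 2t^4 - 2t^5 + t^6 - 2t^7 + t^8
<D> = -A^-17 + 2A^-13 - A^-9 + 2A^-5 - 2A^-1 - A^7; writhe +5
components 1, writhe +5 (7 crossings)
3-colorings: 27 of 3^7, det 9 — tricolorable
note: |V(-1)| = 9: so tricolorable, since 3 divides 9


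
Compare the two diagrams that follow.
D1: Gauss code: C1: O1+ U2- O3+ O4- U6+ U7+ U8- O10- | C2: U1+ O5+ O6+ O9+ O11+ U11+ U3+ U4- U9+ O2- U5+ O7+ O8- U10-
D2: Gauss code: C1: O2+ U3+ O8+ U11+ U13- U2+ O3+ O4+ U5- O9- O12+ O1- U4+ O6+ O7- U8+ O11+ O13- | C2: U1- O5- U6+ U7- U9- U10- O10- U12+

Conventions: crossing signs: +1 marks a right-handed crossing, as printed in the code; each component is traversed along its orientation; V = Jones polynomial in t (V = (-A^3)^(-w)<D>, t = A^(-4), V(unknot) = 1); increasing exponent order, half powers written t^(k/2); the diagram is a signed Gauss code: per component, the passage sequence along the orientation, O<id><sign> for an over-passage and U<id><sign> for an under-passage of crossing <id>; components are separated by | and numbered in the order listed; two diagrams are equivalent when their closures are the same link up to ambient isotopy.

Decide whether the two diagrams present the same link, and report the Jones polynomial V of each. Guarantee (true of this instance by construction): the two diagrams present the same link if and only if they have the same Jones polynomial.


equivalent: no
V(D1) = -t^(-1/2) - t^(1/2)  (w +3, c 11, <D> = A^7 + A^11)
V(D2) = -t^(-3/2) - 2t^(1/2) + t^(3/2) - t^(5/2) + t^(7/2)  [13 crossings, <D> = -A^-11 + A^-7 - A^-3 + 2A + A^9, w = +1]
key observation: V(t) takes 2 values over 2 diagrams, fixing the grouping


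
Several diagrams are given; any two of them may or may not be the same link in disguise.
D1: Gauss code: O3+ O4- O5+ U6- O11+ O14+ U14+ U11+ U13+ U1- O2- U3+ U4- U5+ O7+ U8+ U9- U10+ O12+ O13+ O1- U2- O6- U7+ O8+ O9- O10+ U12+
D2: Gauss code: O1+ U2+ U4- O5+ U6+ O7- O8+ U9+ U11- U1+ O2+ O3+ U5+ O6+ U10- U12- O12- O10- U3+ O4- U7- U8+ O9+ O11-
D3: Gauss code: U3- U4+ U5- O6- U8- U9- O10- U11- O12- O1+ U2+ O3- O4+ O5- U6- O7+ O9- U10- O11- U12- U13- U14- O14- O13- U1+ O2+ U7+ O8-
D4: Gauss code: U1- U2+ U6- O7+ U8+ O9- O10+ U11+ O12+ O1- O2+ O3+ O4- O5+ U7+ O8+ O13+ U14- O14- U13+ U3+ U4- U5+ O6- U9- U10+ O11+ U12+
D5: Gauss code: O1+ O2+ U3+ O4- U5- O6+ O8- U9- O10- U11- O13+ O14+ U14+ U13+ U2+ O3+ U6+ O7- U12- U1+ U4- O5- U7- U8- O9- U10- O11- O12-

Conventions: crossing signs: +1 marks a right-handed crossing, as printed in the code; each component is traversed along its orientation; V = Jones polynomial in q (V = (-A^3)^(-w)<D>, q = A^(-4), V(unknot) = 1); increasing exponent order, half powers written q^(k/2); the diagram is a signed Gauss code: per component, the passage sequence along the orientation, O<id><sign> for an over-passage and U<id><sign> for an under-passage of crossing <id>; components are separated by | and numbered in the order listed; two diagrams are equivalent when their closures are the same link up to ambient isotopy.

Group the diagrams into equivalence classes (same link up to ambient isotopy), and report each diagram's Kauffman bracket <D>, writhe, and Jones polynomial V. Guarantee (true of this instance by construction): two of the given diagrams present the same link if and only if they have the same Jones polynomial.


equivalence classes: {D1} | {D2, D4} | {D3, D5}
D1 (bracket A^-8 - 2A^-4 + 2 - 2A^4 + 2A^8 - A^12 + A^16; 14 crossings at w = +4): V = q^-1 - 1 + 2q - 2q^2 + 2q^3 - 2q^4 + q^5
V(D2) = q - q^2 + 2q^3 - q^4 + q^5 - q^6  (w +2, c 12, <D> = -A^-18 + A^-14 - A^-10 + 2A^-6 - A^-2 + A^2)
V(D3) = -q^-6 + q^-5 - q^-4 + 2q^-3 - q^-2 + q^-1  [14 crossings, <D> = A^-14 - A^-10 + 2A^-6 - A^-2 + A^2 - A^6, w = -6]
V(D4) = q - q^2 + 2q^3 - q^4 + q^5 - q^6  (w +4, c 14, <D> = -A^-12 + A^-8 - A^-4 + 2 - A^4 + A^8)
D5 (bracket A^-2 - A^2 + 2A^6 - A^10 + A^14 - A^18; 14 crossings at w = -2): V = -q^-6 + q^-5 - q^-4 + 2q^-3 - q^-2 + q^-1
key observation: 3 classes among 5 diagrams; unequal V(q) rules out equality
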